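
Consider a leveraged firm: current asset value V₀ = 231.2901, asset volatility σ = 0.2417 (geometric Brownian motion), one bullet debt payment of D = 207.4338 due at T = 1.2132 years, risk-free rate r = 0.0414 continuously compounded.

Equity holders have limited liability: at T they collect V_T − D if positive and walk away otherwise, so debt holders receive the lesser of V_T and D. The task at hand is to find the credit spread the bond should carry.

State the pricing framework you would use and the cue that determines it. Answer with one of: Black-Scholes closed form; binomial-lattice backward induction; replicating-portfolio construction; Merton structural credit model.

Key observation: the question is about default risk generated by asset-value dynamics against a debt face of 207.4338 — the structural framework prices exactly that.

framework: Merton structural credit model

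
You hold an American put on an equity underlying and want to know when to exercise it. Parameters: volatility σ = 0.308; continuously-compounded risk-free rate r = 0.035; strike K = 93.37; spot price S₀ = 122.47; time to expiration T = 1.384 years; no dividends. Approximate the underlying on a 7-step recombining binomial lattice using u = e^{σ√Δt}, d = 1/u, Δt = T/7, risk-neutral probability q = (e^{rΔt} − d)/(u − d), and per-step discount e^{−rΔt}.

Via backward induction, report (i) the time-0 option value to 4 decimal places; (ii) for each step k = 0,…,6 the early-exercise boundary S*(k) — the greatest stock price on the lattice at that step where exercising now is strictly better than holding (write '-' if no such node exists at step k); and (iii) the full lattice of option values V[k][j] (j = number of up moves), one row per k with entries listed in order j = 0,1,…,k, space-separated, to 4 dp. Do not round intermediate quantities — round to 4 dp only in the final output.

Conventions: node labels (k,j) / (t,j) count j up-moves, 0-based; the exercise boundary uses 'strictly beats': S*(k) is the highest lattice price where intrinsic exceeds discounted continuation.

params: Δt=0.19771 u=1.14677 d=0.87201 q=0.49109 e^(-rΔt)=0.99310
t_7 payoffs: 46.4146 31.6194 12.1624 0.0000 0.0000 0.0000 0.0000 0.0000
t_6: node(6,0) S=53.8473 payoff=39.5227 vs cont=38.8788 → 39.5227 [stop]  node(6,1) S=70.8140 payoff=22.5560 vs cont=21.9121 → 22.5560 [stop]  node(6,2) S=93.1267 payoff=0.2433 vs cont=6.1469 → 6.1469 [wait]  node(6,3) S=122.4700 payoff=0.0000 vs cont=0.0000 → 0.0000 [wait]  node(6,4) S=161.0590 payoff=0.0000 vs cont=0.0000 → 0.0000 [wait]  node(6,5) S=211.8071 payoff=0.0000 vs cont=0.0000 → 0.0000 [wait]  node(6,6) S=278.5453 payoff=0.0000 vs cont=0.0000 → 0.0000 [wait]  ⇒ S*(6)=70.8140
t_5: node(5,0) S=61.7506 payoff=31.6194 vs cont=30.9755 → 31.6194 [stop]  node(5,1) S=81.2076 payoff=12.1624 vs cont=14.3977 → 14.3977 [wait]  node(5,2) S=106.7953 payoff=0.0000 vs cont=3.1067 → 3.1067 [wait]  node(5,3) S=140.4454 payoff=0.0000 vs cont=0.0000 → 0.0000 [wait]  node(5,4) S=184.6982 payoff=0.0000 vs cont=0.0000 → 0.0000 [wait]  node(5,5) S=242.8948 payoff=0.0000 vs cont=0.0000 → 0.0000 [wait]  ⇒ S*(5)=61.7506
t_4: node(4,0) S=70.8140 payoff=22.5560 vs cont=23.0023 → 23.0023 [wait]  node(4,1) S=93.1267 payoff=0.2433 vs cont=8.7918 → 8.7918 [wait]  node(4,2) S=122.4700 payoff=0.0000 vs cont=1.5701 → 1.5701 [wait]  node(4,3) S=161.0590 payoff=0.0000 vs cont=0.0000 → 0.0000 [wait]  node(4,4) S=211.8071 payoff=0.0000 vs cont=0.0000 → 0.0000 [wait]  ⇒ S*(4)=-
t_3: node(3,0) S=81.2076 payoff=12.1624 vs cont=15.9132 → 15.9132 [wait]  node(3,1) S=106.7953 payoff=0.0000 vs cont=5.2091 → 5.2091 [wait]  node(3,2) S=140.4454 payoff=0.0000 vs cont=0.7935 → 0.7935 [wait]  node(3,3) S=184.6982 payoff=0.0000 vs cont=0.0000 → 0.0000 [wait]  ⇒ S*(3)=-
t_2: node(2,0) S=93.1267 payoff=0.2433 vs cont=10.5831 → 10.5831 [wait]  node(2,1) S=122.4700 payoff=0.0000 vs cont=3.0197 → 3.0197 [wait]  node(2,2) S=161.0590 payoff=0.0000 vs cont=0.4011 → 0.4011 [wait]  ⇒ S*(2)=-
t_1: node(1,0) S=106.7953 payoff=0.0000 vs cont=6.8214 → 6.8214 [wait]  node(1,1) S=140.4454 payoff=0.0000 vs cont=1.7218 → 1.7218 [wait]  ⇒ S*(1)=-
t_0: node(0,0) S=122.4700 payoff=0.0000 vs cont=4.2873 → 4.2873 [wait]  ⇒ S*(0)=-

price = 4.2873
boundary = - - - - - 61.7506 70.8140
tree:
4.2873
6.8214 1.7218
10.5831 3.0197 0.4011
15.9132 5.2091 0.7935 0.0000
23.0023 8.7918 1.5701 0.0000 0.0000
31.6194 14.3977 3.1067 0.0000 0.0000 0.0000
39.5227 22.5560 6.1469 0.0000 0.0000 0.0000 0.0000
46.4146 31.6194 12.1624 0.0000 0.0000 0.0000 0.0000 0.0000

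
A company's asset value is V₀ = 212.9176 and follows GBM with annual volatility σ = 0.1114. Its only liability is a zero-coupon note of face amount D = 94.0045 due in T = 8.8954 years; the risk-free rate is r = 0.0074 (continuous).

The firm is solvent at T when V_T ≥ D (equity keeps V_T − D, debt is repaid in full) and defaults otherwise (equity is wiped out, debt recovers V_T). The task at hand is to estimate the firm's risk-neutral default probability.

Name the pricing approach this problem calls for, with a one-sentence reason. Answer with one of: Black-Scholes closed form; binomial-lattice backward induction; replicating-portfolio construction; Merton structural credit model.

framework: Merton structural credit model

Key observation: assets follow a GBM and default happens iff V_T < 94.0045; valuing claims on that split (equity as a call, risky debt as the residual) is the structural model's definition.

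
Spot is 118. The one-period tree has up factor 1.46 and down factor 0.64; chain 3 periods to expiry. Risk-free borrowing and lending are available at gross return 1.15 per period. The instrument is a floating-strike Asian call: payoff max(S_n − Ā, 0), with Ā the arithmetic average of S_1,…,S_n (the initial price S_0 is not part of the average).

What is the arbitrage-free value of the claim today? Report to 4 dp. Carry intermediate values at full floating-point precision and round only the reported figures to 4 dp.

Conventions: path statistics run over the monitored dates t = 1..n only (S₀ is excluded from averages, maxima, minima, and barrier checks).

Under the martingale measure an up-move has probability p* = 0.6220; value the claim as the probability-weighted average of per-path payoffs, discounted 3 periods at R = 1.15.
Enumerate all 2^3 = 8 price paths (U = up ×1.46, D = down ×0.64); each path with k up-moves has probability p*^k·(1−p*)^(3−k).
DDD: Ā=51.5953, payoff=0.0000, prob=0.054031
UDD: Ā=117.7017, payoff=0.0000, prob=0.088890
DUD: Ā=85.4484, payoff=0.0000, prob=0.088890
UUD: Ā=194.9291, payoff=0.0000, prob=0.146238
DDU: Ā=64.8062, payoff=5.7597, prob=0.088890
UDU: Ā=147.8392, payoff=13.1392, prob=0.146238
DUU: Ā=115.5859, payoff=45.3926, prob=0.146238
UUU: Ā=263.6803, payoff=103.5518, prob=0.240585
Price = Σ prob·payoff / R^3 = 33.984576 / 1.520875 = 22.3454

price = 22.3454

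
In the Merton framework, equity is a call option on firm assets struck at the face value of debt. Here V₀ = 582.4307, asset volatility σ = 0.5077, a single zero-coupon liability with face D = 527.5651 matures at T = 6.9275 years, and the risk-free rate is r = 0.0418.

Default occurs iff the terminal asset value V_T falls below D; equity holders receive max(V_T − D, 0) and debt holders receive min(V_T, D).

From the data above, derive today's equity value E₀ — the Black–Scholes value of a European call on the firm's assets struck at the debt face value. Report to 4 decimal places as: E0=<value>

E0=344.7248

Equity is a call on the firm's assets struck at D = 527.5651:
d₁ = [ln(V₀/D) + (r + σ²/2)T] / (σ√T)
   = [ln(582.4307/527.5651) + (0.0418 + 0.5·0.5077²)·6.9275] / (0.5077·√6.9275)
   = [0.098938 + 1.182383] / 1.336274 = 0.958876
d₂ = d₁ − σ√T = 0.958876 − 1.336274 = -0.377397
N(d₁) = 0.831189,  N(d₂) = 0.352939,  e^(−rT) = 0.748586
E₀ = V₀·N(d₁) − D·e^(−rT)·N(d₂)
   = 582.4307·0.831189 − 527.5651·0.748586·0.352939 = 344.724813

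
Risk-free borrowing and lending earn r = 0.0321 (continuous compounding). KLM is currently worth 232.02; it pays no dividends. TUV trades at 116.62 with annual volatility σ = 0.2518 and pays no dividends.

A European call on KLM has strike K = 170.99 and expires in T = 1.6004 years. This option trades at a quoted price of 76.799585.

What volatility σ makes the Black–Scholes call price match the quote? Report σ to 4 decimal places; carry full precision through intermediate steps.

At σ = 0.3065 the Black–Scholes value reproduces the quote:
σ√T = 0.3065·√1.6004 = 0.387744
d₁ = (ln(S/K) + (r+σ²/2)T) / (σ√T) = (ln(232.02/170.99) + (0.0321+0.3065²/2)·1.6004) / 0.387744 = (0.305218 + 0.126545) / 0.387744 = 1.113529
d₂ = d₁ − σ√T = 1.113529 − 0.387744 = 0.725785
e^{−rT} = 0.949924
N(d₁) = 0.867259,  N(d₂) = 0.766015
V = S·N(d₁) − K·e^{−rT}·N(d₂) = 201.221524 − 124.421939 = 76.799585 (equal to the quote); since ∂V/∂σ > 0 for all σ, the implied volatility is unique

sigma = 0.3065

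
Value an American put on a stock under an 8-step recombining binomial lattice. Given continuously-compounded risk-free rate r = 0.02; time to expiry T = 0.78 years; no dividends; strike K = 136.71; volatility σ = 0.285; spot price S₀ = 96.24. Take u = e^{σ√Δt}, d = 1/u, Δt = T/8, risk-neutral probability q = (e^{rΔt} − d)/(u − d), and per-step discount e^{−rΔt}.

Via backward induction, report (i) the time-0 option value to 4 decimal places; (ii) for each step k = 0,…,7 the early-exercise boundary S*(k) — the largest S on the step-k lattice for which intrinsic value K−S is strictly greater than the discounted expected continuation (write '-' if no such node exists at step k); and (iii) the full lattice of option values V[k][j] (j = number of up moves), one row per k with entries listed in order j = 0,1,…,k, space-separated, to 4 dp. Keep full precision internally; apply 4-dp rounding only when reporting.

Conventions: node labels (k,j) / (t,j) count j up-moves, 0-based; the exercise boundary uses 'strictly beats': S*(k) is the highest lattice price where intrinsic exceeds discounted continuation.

price = 40.5967
boundary = - 88.0455 96.2400 88.0455 96.2400 105.1972 114.9880 105.1972
tree:
40.5967
48.6645 32.3185
56.1612 40.4700 23.9198
63.0197 48.6645 31.7883 15.7836
69.2941 56.1612 40.4700 22.8328 8.4719
75.0344 63.0197 48.6645 31.5128 13.8433 2.8863
80.2858 69.2941 56.1612 40.4700 21.7220 5.6562 0.0000
85.0901 75.0344 63.0197 48.6645 31.5128 11.0844 0.0000 0.0000
89.4854 80.2858 69.2941 56.1612 40.4700 21.7220 0.0000 0.0000 0.0000

Δt=0.09750, u=1.09307, d=0.91485, q=0.48872, disc=e^(-rΔt)=0.99805
k=8 terminal: V=max(K-S,0) → 89.4854 80.2858 69.2941 56.1612 40.4700 21.7220 0.0000 0.0000 0.0000
k=7: j=0 S=51.6199 intr=85.0901 cont=84.8238 V=85.0901[EX]; j=1 S=61.6756 intr=75.0344 cont=74.7680 V=75.0344[EX]; j=2 S=73.6903 intr=63.0197 cont=62.7534 V=63.0197[EX]; j=3 S=88.0455 intr=48.6645 cont=48.3982 V=48.6645[EX]; j=4 S=105.1972 intr=31.5128 cont=31.2465 V=31.5128[EX]; j=5 S=125.6900 intr=11.0200 cont=11.0844 V=11.0844[hold]; j=6 S=150.1750 intr=0.0000 cont=0.0000 V=0.0000[hold]; j=7 S=179.4297 intr=0.0000 cont=0.0000 V=0.0000[hold]  S*(7)=105.1972
k=6: j=0 S=56.4242 intr=80.2858 cont=80.0195 V=80.2858[EX]; j=1 S=67.4159 intr=69.2941 cont=69.0278 V=69.2941[EX]; j=2 S=80.5488 intr=56.1612 cont=55.8949 V=56.1612[EX]; j=3 S=96.2400 intr=40.4700 cont=40.2037 V=40.4700[EX]; j=4 S=114.9880 intr=21.7220 cont=21.4871 V=21.7220[EX]; j=5 S=137.3881 intr=0.0000 cont=5.6562 V=5.6562[hold]; j=6 S=164.1519 intr=0.0000 cont=0.0000 V=0.0000[hold]  S*(6)=114.9880
k=5: j=0 S=61.6756 intr=75.0344 cont=74.7680 V=75.0344[EX]; j=1 S=73.6903 intr=63.0197 cont=62.7534 V=63.0197[EX]; j=2 S=88.0455 intr=48.6645 cont=48.3982 V=48.6645[EX]; j=3 S=105.1972 intr=31.5128 cont=31.2465 V=31.5128[EX]; j=4 S=125.6900 intr=11.0200 cont=13.8433 V=13.8433[hold]; j=5 S=150.1750 intr=0.0000 cont=2.8863 V=2.8863[hold]  S*(5)=105.1972
k=4: j=0 S=67.4159 intr=69.2941 cont=69.0278 V=69.2941[EX]; j=1 S=80.5488 intr=56.1612 cont=55.8949 V=56.1612[EX]; j=2 S=96.2400 intr=40.4700 cont=40.2037 V=40.4700[EX]; j=3 S=114.9880 intr=21.7220 cont=22.8328 V=22.8328[hold]; j=4 S=137.3881 intr=0.0000 cont=8.4719 V=8.4719[hold]  S*(4)=96.2400
k=3: j=0 S=73.6903 intr=63.0197 cont=62.7534 V=63.0197[EX]; j=1 S=88.0455 intr=48.6645 cont=48.3982 V=48.6645[EX]; j=2 S=105.1972 intr=31.5128 cont=31.7883 V=31.7883[hold]; j=3 S=125.6900 intr=11.0200 cont=15.7836 V=15.7836[hold]  S*(3)=88.0455
k=2: j=0 S=80.5488 intr=56.1612 cont=55.8949 V=56.1612[EX]; j=1 S=96.2400 intr=40.4700 cont=40.3381 V=40.4700[EX]; j=2 S=114.9880 intr=21.7220 cont=23.9198 V=23.9198[hold]  S*(2)=96.2400
k=1: j=0 S=88.0455 intr=48.6645 cont=48.3982 V=48.6645[EX]; j=1 S=105.1972 intr=31.5128 cont=32.3185 V=32.3185[hold]  S*(1)=88.0455
k=0: j=0 S=96.2400 intr=40.4700 cont=40.5967 V=40.5967[hold]  S*(0)=-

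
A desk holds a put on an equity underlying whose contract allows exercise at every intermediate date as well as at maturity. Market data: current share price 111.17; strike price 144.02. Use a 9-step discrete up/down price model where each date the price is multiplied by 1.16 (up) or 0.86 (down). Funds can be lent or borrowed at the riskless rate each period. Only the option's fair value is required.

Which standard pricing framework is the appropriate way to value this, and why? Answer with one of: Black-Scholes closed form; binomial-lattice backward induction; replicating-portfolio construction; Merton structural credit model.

framework: binomial-lattice backward induction

Key observation: early exercise of the strike-144.02 put must be checked at each of the 9 dates (spot 111.17), which forces a node-by-node comparison of intrinsic and continuation value backward from expiry.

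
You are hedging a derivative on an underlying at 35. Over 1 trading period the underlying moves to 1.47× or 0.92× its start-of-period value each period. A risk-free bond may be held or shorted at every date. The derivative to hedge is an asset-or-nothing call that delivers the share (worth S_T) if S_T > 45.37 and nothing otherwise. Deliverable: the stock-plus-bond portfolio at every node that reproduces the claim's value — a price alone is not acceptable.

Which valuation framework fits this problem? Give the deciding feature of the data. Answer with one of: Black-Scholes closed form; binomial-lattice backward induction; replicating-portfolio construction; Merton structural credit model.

framework: replicating-portfolio construction

Key observation: the task asks for the hedge itself — share and bond holdings at every node of the 1-period tree on spot 35 with factors 1.47/0.92 — which is exactly what the replicating-portfolio construction produces.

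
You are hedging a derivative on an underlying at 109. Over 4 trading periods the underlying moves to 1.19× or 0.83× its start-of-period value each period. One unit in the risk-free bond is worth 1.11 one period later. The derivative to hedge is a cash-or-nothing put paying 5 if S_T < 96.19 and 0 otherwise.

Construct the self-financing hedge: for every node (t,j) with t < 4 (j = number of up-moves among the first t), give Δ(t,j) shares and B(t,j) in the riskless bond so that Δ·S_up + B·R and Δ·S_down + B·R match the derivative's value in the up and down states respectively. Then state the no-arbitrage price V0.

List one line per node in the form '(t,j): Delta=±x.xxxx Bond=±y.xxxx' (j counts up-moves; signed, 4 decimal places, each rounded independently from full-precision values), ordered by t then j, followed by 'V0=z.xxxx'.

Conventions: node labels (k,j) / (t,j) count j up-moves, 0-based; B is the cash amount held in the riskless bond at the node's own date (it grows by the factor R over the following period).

No-arbitrage ⇒ martingale measure with p* = (R−d)/(u−d) = 0.7778.
Terminal payoffs: V(4,0)=5.0000, V(4,1)=5.0000, V(4,2)=0.0000, V(4,3)=0.0000, V(4,4)=0.0000
  t=3,j=0: stock 62.3248 → up 74.1665 (V=5.0000), down 51.7296 (V=5.0000). Price 4.5045; hedge Δ=0.0000, bond B=4.5045.
  t=3,j=1: stock 89.3572 → up 106.3351 (V=0.0000), down 74.1665 (V=5.0000). Price 1.0010; hedge Δ=-0.1554, bond B=14.8899.
  t=3,j=2: stock 128.1146 → up 152.4563 (V=0.0000), down 106.3351 (V=0.0000). Price 0.0000; hedge Δ=0.0000, bond B=0.0000.
  t=3,j=3: stock 183.6823 → up 218.5820 (V=0.0000), down 152.4563 (V=0.0000). Price 0.0000; hedge Δ=0.0000, bond B=0.0000.
  t=2,j=0: stock 75.0901 → up 89.3572 (V=1.0010), down 62.3248 (V=4.5045). Price 1.6032; hedge Δ=-0.1296, bond B=11.3352.
  t=2,j=1: stock 107.6593 → up 128.1146 (V=0.0000), down 89.3572 (V=1.0010). Price 0.2004; hedge Δ=-0.0258, bond B=2.9810.
  t=2,j=2: stock 154.3549 → up 183.6823 (V=0.0000), down 128.1146 (V=0.0000). Price 0.0000; hedge Δ=0.0000, bond B=0.0000.
  t=1,j=0: stock 90.4700 → up 107.6593 (V=0.2004), down 75.0901 (V=1.6032). Price 0.4614; hedge Δ=-0.0431, bond B=4.3581.
  t=1,j=1: stock 129.7100 → up 154.3549 (V=0.0000), down 107.6593 (V=0.2004). Price 0.0401; hedge Δ=-0.0043, bond B=0.5968.
  t=0,j=0: stock 109.0000 → up 129.7100 (V=0.0401), down 90.4700 (V=0.4614). Price 0.1205; hedge Δ=-0.0107, bond B=1.2907.
Verification: the root portfolio costs Δ(0,0)·S0 + B(0,0) = 0.1205, matching V0.

(0,0): Delta=-0.0107 Bond=1.2907
(1,0): Delta=-0.0431 Bond=4.3581
(1,1): Delta=-0.0043 Bond=0.5968
(2,0): Delta=-0.1296 Bond=11.3352
(2,1): Delta=-0.0258 Bond=2.9810
(2,2): Delta=0.0000 Bond=0.0000
(3,0): Delta=0.0000 Bond=4.5045
(3,1): Delta=-0.1554 Bond=14.8899
(3,2): Delta=0.0000 Bond=0.0000
(3,3): Delta=0.0000 Bond=0.0000
V0=0.1205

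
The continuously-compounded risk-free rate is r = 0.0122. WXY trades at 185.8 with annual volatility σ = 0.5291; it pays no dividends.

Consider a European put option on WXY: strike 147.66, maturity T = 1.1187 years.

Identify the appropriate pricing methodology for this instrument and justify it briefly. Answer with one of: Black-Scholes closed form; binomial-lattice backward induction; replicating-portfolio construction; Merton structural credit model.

framework: Black-Scholes closed form

Key observation: everything needed for the exact continuous-time valuation of the European put on WXY (strike 147.66) is given, and no feature rules the closed form out.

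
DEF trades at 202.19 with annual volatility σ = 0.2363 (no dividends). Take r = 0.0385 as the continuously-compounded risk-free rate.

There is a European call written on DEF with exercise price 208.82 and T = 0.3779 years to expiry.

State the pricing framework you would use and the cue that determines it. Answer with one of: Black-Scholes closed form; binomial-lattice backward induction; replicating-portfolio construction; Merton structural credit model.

framework: Black-Scholes closed form

Key observation: the instrument is a plain European call (strike 208.82) on a lognormal asset; the exact continuous-time formula applies directly.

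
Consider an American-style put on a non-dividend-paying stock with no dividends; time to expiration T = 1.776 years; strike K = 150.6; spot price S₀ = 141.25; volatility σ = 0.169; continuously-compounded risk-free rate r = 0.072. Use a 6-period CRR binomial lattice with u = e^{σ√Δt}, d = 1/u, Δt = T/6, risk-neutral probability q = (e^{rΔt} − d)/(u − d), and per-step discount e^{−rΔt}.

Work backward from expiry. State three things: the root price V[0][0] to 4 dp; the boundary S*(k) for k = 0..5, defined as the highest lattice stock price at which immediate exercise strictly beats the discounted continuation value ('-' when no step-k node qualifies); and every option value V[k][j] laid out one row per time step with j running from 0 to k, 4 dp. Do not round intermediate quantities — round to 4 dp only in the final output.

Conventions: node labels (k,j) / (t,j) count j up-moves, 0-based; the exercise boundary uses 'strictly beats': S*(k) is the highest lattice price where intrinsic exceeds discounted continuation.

price = 12.1466
boundary = - 128.8418 117.5236 128.8418 117.5236 128.8418
tree:
12.1466
21.7582 6.0176
33.0764 11.6446 2.3898
43.4003 21.7582 5.1544 0.5870
52.8173 33.0764 10.8083 1.4769 0.0000
61.4071 43.4003 21.7582 3.7160 0.0000 0.0000
69.2423 52.8173 33.0764 9.3500 0.0000 0.0000 0.0000

params: Δt=0.29600 u=1.09631 d=0.91215 q=0.59400 e^(-rΔt)=0.97891
t_6 payoffs: 69.2423 52.8173 33.0764 9.3500 0.0000 0.0000 0.0000
t_5: node(5,0) S=89.1929 payoff=61.4071 vs cont=58.2315 → 61.4071 [stop]  node(5,1) S=107.1997 payoff=43.4003 vs cont=40.2247 → 43.4003 [stop]  node(5,2) S=128.8418 payoff=21.7582 vs cont=18.5826 → 21.7582 [stop]  node(5,3) S=154.8532 payoff=0.0000 vs cont=3.7160 → 3.7160 [wait]  node(5,4) S=186.1158 payoff=0.0000 vs cont=0.0000 → 0.0000 [wait]  node(5,5) S=223.6900 payoff=0.0000 vs cont=0.0000 → 0.0000 [wait]  ⇒ S*(5)=128.8418
t_4: node(4,0) S=97.7827 payoff=52.8173 vs cont=49.6417 → 52.8173 [stop]  node(4,1) S=117.5236 payoff=33.0764 vs cont=29.9007 → 33.0764 [stop]  node(4,2) S=141.2500 payoff=9.3500 vs cont=10.8083 → 10.8083 [wait]  node(4,3) S=169.7664 payoff=0.0000 vs cont=1.4769 → 1.4769 [wait]  node(4,4) S=204.0398 payoff=0.0000 vs cont=0.0000 → 0.0000 [wait]  ⇒ S*(4)=117.5236
t_3: node(3,0) S=107.1997 payoff=43.4003 vs cont=40.2247 → 43.4003 [stop]  node(3,1) S=128.8418 payoff=21.7582 vs cont=19.4305 → 21.7582 [stop]  node(3,2) S=154.8532 payoff=0.0000 vs cont=5.1544 → 5.1544 [wait]  node(3,3) S=186.1158 payoff=0.0000 vs cont=0.5870 → 0.5870 [wait]  ⇒ S*(3)=128.8418
t_2: node(2,0) S=117.5236 payoff=33.0764 vs cont=29.9007 → 33.0764 [stop]  node(2,1) S=141.2500 payoff=9.3500 vs cont=11.6446 → 11.6446 [wait]  node(2,2) S=169.7664 payoff=0.0000 vs cont=2.3898 → 2.3898 [wait]  ⇒ S*(2)=117.5236
t_1: node(1,0) S=128.8418 payoff=21.7582 vs cont=19.9168 → 21.7582 [stop]  node(1,1) S=154.8532 payoff=0.0000 vs cont=6.0176 → 6.0176 [wait]  ⇒ S*(1)=128.8418
t_0: node(0,0) S=141.2500 payoff=9.3500 vs cont=12.1466 → 12.1466 [wait]  ⇒ S*(0)=-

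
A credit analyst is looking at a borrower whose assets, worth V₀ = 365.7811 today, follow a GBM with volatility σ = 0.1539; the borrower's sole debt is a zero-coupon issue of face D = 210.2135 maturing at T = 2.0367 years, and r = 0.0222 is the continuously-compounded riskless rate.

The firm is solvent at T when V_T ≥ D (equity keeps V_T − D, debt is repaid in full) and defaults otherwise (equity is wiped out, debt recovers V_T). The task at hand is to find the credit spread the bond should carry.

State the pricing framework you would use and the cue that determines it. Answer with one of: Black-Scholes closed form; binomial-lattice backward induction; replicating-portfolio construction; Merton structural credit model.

framework: Merton structural credit model

Key observation: a levered firm with one bullet debt due at 2.0367 years is the canonical structural-credit setup: equity is a call on the firm's assets struck at the face value.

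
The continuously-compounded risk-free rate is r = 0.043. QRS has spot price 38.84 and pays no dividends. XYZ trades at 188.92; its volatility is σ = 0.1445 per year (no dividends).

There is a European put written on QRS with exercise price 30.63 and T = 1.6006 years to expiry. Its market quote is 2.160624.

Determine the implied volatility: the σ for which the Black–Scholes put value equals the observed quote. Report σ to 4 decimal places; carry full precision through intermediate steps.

sigma = 0.3540

At σ = 0.3540 the Black–Scholes value reproduces the quote:
σ√T = 0.354·√1.6006 = 0.447862
d₁ = (ln(S/K) + (r+σ²/2)T) / (σ√T) = (ln(38.84/30.63) + (0.043+0.354²/2)·1.6006) / 0.447862 = (0.237471 + 0.169116) / 0.447862 = 0.907839
d₂ = d₁ − σ√T = 0.907839 − 0.447862 = 0.459976
e^{−rT} = 0.933489
N(−d₁) = 0.181982,  N(−d₂) = 0.322767
V = K·e^{−rT}·N(−d₂) − S·N(−d₁) = 9.228794 − 7.068169 = 2.160624 (matching the quote); vega is positive throughout, so no other σ reproduces this price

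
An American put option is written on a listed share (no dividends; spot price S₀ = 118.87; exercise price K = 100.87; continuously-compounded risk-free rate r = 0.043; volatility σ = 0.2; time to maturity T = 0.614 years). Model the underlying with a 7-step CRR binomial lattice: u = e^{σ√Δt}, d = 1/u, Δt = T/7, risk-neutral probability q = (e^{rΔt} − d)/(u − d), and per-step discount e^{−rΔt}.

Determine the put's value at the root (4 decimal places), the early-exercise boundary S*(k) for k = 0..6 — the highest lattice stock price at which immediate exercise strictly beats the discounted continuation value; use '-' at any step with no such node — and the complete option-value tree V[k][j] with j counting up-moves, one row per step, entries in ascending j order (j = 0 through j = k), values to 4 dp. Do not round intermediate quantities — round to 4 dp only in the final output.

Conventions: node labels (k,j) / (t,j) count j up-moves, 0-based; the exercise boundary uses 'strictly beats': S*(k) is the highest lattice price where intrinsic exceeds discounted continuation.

price = 0.9300
boundary = - - - - - 88.3993 93.7937
tree:
0.9300
1.6416 0.2722
2.8463 0.5285 0.0349
4.8232 1.0208 0.0725 0.0000
7.9262 1.9605 0.1506 0.0000 0.0000
12.4707 3.7397 0.3131 0.0000 0.0000 0.0000
17.5548 7.0763 0.6508 0.0000 0.0000 0.0000 0.0000
22.3465 12.4707 1.3528 0.0000 0.0000 0.0000 0.0000 0.0000

params: Δt=0.08771 u=1.06102 d=0.94249 q=0.51708 e^(-rΔt)=0.99624
t_7 payoffs: 22.3465 12.4707 1.3528 0.0000 0.0000 0.0000 0.0000 0.0000
t_6: node(6,0) S=83.3152 payoff=17.5548 vs cont=17.1750 → 17.5548 [stop]  node(6,1) S=93.7937 payoff=7.0763 vs cont=6.6966 → 7.0763 [stop]  node(6,2) S=105.5900 payoff=0.0000 vs cont=0.6508 → 0.6508 [wait]  node(6,3) S=118.8700 payoff=0.0000 vs cont=0.0000 → 0.0000 [wait]  node(6,4) S=133.8202 payoff=0.0000 vs cont=0.0000 → 0.0000 [wait]  node(6,5) S=150.6506 payoff=0.0000 vs cont=0.0000 → 0.0000 [wait]  node(6,6) S=169.5978 payoff=0.0000 vs cont=0.0000 → 0.0000 [wait]  ⇒ S*(6)=93.7937
t_5: node(5,0) S=88.3993 payoff=12.4707 vs cont=12.0909 → 12.4707 [stop]  node(5,1) S=99.5172 payoff=1.3528 vs cont=3.7397 → 3.7397 [wait]  node(5,2) S=112.0334 payoff=0.0000 vs cont=0.3131 → 0.3131 [wait]  node(5,3) S=126.1238 payoff=0.0000 vs cont=0.0000 → 0.0000 [wait]  node(5,4) S=141.9862 payoff=0.0000 vs cont=0.0000 → 0.0000 [wait]  node(5,5) S=159.8437 payoff=0.0000 vs cont=0.0000 → 0.0000 [wait]  ⇒ S*(5)=88.3993
t_4: node(4,0) S=93.7937 payoff=7.0763 vs cont=7.9262 → 7.9262 [wait]  node(4,1) S=105.5900 payoff=0.0000 vs cont=1.9605 → 1.9605 [wait]  node(4,2) S=118.8700 payoff=0.0000 vs cont=0.1506 → 0.1506 [wait]  node(4,3) S=133.8202 payoff=0.0000 vs cont=0.0000 → 0.0000 [wait]  node(4,4) S=150.6506 payoff=0.0000 vs cont=0.0000 → 0.0000 [wait]  ⇒ S*(4)=-
t_3: node(3,0) S=99.5172 payoff=1.3528 vs cont=4.8232 → 4.8232 [wait]  node(3,1) S=112.0334 payoff=0.0000 vs cont=1.0208 → 1.0208 [wait]  node(3,2) S=126.1238 payoff=0.0000 vs cont=0.0725 → 0.0725 [wait]  node(3,3) S=141.9862 payoff=0.0000 vs cont=0.0000 → 0.0000 [wait]  ⇒ S*(3)=-
t_2: node(2,0) S=105.5900 payoff=0.0000 vs cont=2.8463 → 2.8463 [wait]  node(2,1) S=118.8700 payoff=0.0000 vs cont=0.5285 → 0.5285 [wait]  node(2,2) S=133.8202 payoff=0.0000 vs cont=0.0349 → 0.0349 [wait]  ⇒ S*(2)=-
t_1: node(1,0) S=112.0334 payoff=0.0000 vs cont=1.6416 → 1.6416 [wait]  node(1,1) S=126.1238 payoff=0.0000 vs cont=0.2722 → 0.2722 [wait]  ⇒ S*(1)=-
t_0: node(0,0) S=118.8700 payoff=0.0000 vs cont=0.9300 → 0.9300 [wait]  ⇒ S*(0)=-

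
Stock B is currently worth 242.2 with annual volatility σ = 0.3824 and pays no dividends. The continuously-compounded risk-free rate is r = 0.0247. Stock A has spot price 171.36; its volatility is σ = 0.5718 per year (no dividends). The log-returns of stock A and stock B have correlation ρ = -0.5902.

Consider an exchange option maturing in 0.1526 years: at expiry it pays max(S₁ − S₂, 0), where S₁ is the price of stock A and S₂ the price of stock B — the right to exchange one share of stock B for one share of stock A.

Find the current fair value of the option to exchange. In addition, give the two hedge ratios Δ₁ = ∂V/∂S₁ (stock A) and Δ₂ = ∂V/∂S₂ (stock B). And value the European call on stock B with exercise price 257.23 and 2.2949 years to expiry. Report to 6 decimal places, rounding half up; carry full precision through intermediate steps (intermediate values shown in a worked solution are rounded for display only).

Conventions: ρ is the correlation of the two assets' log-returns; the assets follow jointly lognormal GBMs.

σ_eff = √(σ₁² + σ₂² − 2ρσ₁σ₂) = √(0.5718² + 0.3824² − 2·-0.5902·0.5718·0.3824) = 0.855153
d₁ = (ln(S₁/S₂) + (q₂ − q₁ + σ_eff²/2)T) / (σ_eff√T) = (ln(171.36/242.2) + (0.0 − 0.0 + 0.365643)·0.1526) / 0.334057 = -0.868713
d₂ = d₁ − σ_eff√T = -0.868713 − 0.334057 = -1.202770
N(d₁) = 0.192502,  N(d₂) = 0.114533
V = S₁·e^{−q₁T}·N(d₁) − S₂·e^{−q₂T}·N(d₂) = 32.987157 − 27.739794 = 5.247363
Δ₁ = e^{−q₁T}·N(d₁) = 0.192502;  Δ₂ = −e^{−q₂T}·N(d₂) = -0.114533
[vanilla: stock B call K=257.23]
σ√T = 0.3824·√2.2949 = 0.579295
d₁ = (ln(S/K) + (r+σ²/2)T) / (σ√T) = (ln(242.2/257.23) + (0.0247+0.3824²/2)·2.2949) / 0.579295 = (-0.060207 + 0.224475) / 0.579295 = 0.283566
d₂ = d₁ − σ√T = 0.283566 − 0.579295 = -0.295729
e^{−rT} = 0.944893
N(d₁) = 0.611629,  N(d₂) = 0.383719
price = S·N(d₁) − K·e^{−rT}·N(d₂) = 148.136457 − 93.264633 = 54.871824

exchange price = 5.247363
Δ1 = 0.192502
Δ2 = -0.114533
price(stock B call K=257.23) = 54.871824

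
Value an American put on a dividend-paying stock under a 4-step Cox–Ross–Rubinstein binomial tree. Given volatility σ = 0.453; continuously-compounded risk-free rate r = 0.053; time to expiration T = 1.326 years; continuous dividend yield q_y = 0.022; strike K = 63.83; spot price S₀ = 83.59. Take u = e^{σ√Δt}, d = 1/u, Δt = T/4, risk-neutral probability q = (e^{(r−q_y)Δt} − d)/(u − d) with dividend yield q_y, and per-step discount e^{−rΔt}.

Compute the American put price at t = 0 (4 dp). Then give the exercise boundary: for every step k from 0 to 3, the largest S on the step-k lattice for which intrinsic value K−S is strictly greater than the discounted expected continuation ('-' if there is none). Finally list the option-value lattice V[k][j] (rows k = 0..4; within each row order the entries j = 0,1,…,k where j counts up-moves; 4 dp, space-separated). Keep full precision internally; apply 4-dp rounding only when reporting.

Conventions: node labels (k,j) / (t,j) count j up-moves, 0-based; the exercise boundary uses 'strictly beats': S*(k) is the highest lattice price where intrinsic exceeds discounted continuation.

Δt=0.33150, u=1.29799, d=0.77042, q=0.45474, disc=e^(-rΔt)=0.98258
k=4 terminal: V=max(K-S,0) → 34.3814 14.2154 0.0000 0.0000 0.0000
k=3: j=0 S=38.2241 intr=25.6059 cont=24.7720 V=25.6059[EX]; j=1 S=64.3994 intr=0.0000 cont=7.6161 V=7.6161[hold]; j=2 S=108.4993 intr=0.0000 cont=0.0000 V=0.0000[hold]; j=3 S=182.7981 intr=0.0000 cont=0.0000 V=0.0000[hold]  S*(3)=38.2241
k=2: j=0 S=49.6146 intr=14.2154 cont=17.1217 V=17.1217[hold]; j=1 S=83.5900 intr=0.0000 cont=4.0804 V=4.0804[hold]; j=2 S=140.8313 intr=0.0000 cont=0.0000 V=0.0000[hold]  S*(2)=-
k=1: j=0 S=64.3994 intr=0.0000 cont=10.9964 V=10.9964[hold]; j=1 S=108.4993 intr=0.0000 cont=2.1861 V=2.1861[hold]  S*(1)=-
k=0: j=0 S=83.5900 intr=0.0000 cont=6.8683 V=6.8683[hold]  S*(0)=-

price = 6.8683
boundary = - - - 38.2241
tree:
6.8683
10.9964 2.1861
17.1217 4.0804 0.0000
25.6059 7.6161 0.0000 0.0000
34.3814 14.2154 0.0000 0.0000 0.0000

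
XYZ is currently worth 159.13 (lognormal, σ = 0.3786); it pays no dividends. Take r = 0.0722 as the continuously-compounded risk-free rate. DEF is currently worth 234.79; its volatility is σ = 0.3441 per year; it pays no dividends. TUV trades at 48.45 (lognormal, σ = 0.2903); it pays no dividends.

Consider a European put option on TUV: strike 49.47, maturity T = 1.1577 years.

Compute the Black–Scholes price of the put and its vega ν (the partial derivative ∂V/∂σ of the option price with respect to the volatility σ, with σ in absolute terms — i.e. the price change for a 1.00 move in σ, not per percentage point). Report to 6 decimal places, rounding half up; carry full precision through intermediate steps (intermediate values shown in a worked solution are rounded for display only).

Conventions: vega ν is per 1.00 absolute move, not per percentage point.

σ√T = 0.2903·√1.1577 = 0.312353
d₁ = (ln(S/K) + (r+σ²/2)T) / (σ√T) = (ln(48.45/49.47) + (0.0722+0.2903²/2)·1.1577) / 0.312353 = (-0.020834 + 0.132368) / 0.312353 = 0.357077
d₂ = d₁ − σ√T = 0.357077 − 0.312353 = 0.044724
e^{−rT} = 0.919812
N(−d₁) = 0.360517,  N(−d₂) = 0.482163
Put price V = K·e^{−rT}·N(−d₂) − S·N(−d₁) = 21.939933 − 17.467053 = 4.472881
φ(d₁) = (1/√(2π))·e^{−d₁²/2} = 0.374303
ν = S·φ(d₁)·√T = 19.512581

price = 4.472881
ν = 19.512581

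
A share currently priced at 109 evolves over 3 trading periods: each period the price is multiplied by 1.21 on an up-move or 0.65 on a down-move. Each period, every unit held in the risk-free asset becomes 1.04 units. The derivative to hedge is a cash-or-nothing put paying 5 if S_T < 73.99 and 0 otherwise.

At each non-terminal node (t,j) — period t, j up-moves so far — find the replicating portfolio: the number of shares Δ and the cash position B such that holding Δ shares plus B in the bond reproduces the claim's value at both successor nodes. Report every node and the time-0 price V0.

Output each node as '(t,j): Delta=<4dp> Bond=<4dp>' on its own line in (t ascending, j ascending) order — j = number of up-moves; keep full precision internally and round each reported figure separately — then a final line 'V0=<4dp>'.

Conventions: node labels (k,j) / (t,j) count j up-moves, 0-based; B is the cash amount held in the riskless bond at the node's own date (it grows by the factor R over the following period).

Under the risk-neutral measure, an up-move has probability p* = (R−d)/(u−d) = 0.6964 and values discount at R = 1.04.
Expiry values: V(3,0)=5.0000, V(3,1)=5.0000, V(3,2)=0.0000, V(3,3)=0.0000
  t=2,j=0: stock 46.0525 → up 55.7235 (V=5.0000), down 29.9341 (V=5.0000). Price 4.8077; hedge Δ=0.0000, bond B=4.8077.
  t=2,j=1: stock 85.7285 → up 103.7315 (V=0.0000), down 55.7235 (V=5.0000). Price 1.4595; hedge Δ=-0.1041, bond B=10.3880.
  t=2,j=2: stock 159.5869 → up 193.1001 (V=0.0000), down 103.7315 (V=0.0000). Price 0.0000; hedge Δ=0.0000, bond B=0.0000.
  t=1,j=0: stock 70.8500 → up 85.7285 (V=1.4595), down 46.0525 (V=4.8077). Price 2.3807; hedge Δ=-0.0844, bond B=8.3596.
  t=1,j=1: stock 131.8900 → up 159.5869 (V=0.0000), down 85.7285 (V=1.4595). Price 0.4260; hedge Δ=-0.0198, bond B=3.0322.
  t=0,j=0: stock 109.0000 → up 131.8900 (V=0.4260), down 70.8500 (V=2.3807). Price 0.9802; hedge Δ=-0.0320, bond B=4.4706.
Check: Δ(0,0)·S0 + B(0,0) = 0.9802 = V0.

(0,0): Delta=-0.0320 Bond=4.4706
(1,0): Delta=-0.0844 Bond=8.3596
(1,1): Delta=-0.0198 Bond=3.0322
(2,0): Delta=0.0000 Bond=4.8077
(2,1): Delta=-0.1041 Bond=10.3880
(2,2): Delta=0.0000 Bond=0.0000
V0=0.9802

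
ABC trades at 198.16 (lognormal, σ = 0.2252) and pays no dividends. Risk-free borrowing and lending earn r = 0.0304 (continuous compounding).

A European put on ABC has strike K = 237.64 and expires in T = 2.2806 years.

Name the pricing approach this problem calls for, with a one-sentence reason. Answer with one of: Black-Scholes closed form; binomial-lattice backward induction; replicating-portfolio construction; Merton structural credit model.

framework: Black-Scholes closed form

Key observation: the instrument is a plain European put (strike 237.64) on a lognormal asset; the exact continuous-time formula applies directly.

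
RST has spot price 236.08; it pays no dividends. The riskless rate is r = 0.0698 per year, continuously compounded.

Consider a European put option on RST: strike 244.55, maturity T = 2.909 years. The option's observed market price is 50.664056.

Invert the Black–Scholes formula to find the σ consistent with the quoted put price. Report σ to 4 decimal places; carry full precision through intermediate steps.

At σ = 0.4674 the Black–Scholes value reproduces the quote:
σ√T = 0.4674·√2.909 = 0.797188
d₁ = (ln(S/K) + (r+σ²/2)T) / (σ√T) = (ln(236.08/244.55) + (0.0698+0.4674²/2)·2.909) / 0.797188 = (-0.035249 + 0.520802) / 0.797188 = 0.609083
d₂ = d₁ − σ√T = 0.609083 − 0.797188 = -0.188105
e^{−rT} = 0.816239
N(−d₁) = 0.271235,  N(−d₂) = 0.574603
V = K·e^{−rT}·N(−d₂) − S·N(−d₁) = 114.697169 − 64.033113 = 50.664056 (equal to the quote); since ∂V/∂σ > 0 for all σ, the implied volatility is unique

sigma = 0.4674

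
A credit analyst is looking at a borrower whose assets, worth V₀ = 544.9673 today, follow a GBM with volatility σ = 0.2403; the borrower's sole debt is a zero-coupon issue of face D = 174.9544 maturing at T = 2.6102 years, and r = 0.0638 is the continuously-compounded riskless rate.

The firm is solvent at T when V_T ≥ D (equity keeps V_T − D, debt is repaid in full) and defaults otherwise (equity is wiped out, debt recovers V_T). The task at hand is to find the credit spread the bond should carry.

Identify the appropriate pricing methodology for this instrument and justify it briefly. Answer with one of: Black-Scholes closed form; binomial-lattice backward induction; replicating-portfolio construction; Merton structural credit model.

Key observation: the question is about default risk generated by asset-value dynamics against a debt face of 174.9544 — the structural framework prices exactly that.

framework: Merton structural credit model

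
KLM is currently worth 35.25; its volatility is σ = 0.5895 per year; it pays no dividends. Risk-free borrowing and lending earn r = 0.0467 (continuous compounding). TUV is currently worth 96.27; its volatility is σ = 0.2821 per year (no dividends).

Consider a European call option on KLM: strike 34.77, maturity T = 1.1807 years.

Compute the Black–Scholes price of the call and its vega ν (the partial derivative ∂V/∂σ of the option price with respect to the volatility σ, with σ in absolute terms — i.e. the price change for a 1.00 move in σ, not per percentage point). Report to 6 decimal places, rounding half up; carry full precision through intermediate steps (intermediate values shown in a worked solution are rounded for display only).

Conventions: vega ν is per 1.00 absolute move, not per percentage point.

price = 9.781967
ν = 13.944588

σ√T = 0.5895·√1.1807 = 0.640551
d₁ = (ln(S/K) + (r+σ²/2)T) / (σ√T) = (ln(35.25/34.77) + (0.0467+0.5895²/2)·1.1807) / 0.640551 = (0.013711 + 0.260291) / 0.640551 = 0.427760
d₂ = d₁ − σ√T = 0.427760 − 0.640551 = -0.212791
e^{−rT} = 0.946354
N(d₁) = 0.665587,  N(d₂) = 0.415745
Call price V = S·N(d₁) − K·e^{−rT}·N(d₂) = 23.461943 − 13.679975 = 9.781967
φ(d₁) = (1/√(2π))·e^{−d₁²/2} = 0.364063
ν = S·φ(d₁)·√T = 13.944588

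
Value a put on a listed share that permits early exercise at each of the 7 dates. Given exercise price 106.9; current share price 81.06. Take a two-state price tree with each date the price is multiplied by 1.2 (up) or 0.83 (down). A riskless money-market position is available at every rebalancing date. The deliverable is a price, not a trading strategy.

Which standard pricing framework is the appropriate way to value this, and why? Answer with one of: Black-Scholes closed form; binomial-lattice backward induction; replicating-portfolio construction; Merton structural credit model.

framework: binomial-lattice backward induction

Key observation: an American put (K = 106.9, S₀ = 81.06) on a 7-date tree has no closed form — the optimal stopping decision is embedded and must be resolved recursively from expiry.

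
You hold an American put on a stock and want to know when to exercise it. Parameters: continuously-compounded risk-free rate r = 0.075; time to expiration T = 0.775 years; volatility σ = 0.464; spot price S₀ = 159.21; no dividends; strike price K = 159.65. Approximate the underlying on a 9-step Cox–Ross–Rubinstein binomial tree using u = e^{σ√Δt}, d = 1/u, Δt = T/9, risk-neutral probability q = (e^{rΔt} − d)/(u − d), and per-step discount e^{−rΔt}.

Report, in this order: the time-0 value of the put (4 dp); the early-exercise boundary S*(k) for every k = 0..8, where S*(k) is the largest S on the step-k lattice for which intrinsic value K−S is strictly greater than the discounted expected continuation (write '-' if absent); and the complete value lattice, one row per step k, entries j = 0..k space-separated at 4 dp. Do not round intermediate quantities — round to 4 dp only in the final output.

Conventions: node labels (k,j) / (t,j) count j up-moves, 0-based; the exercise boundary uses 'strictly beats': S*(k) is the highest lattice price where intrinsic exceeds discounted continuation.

price = 22.6079
boundary = - - - - 92.3501 105.8207 92.3501 105.8207 121.2562
tree:
22.6079
31.1137 14.0445
41.5946 20.6050 7.3947
53.8435 29.3825 11.7320 2.9733
67.2999 40.5351 18.1509 5.1991 0.6936
79.0558 53.8293 27.2197 8.9420 1.3680 0.0000
89.3151 67.2999 39.2473 15.0479 2.6983 0.0000 0.0000
98.2685 79.0558 53.8293 24.5732 5.3223 0.0000 0.0000 0.0000
106.0822 89.3151 67.2999 38.3938 10.4980 0.0000 0.0000 0.0000 0.0000
112.9012 98.2685 79.0558 53.8293 20.7069 0.0000 0.0000 0.0000 0.0000 0.0000

Δt=0.08611, u=1.14586, d=0.87270, q=0.48973, disc=e^(-rΔt)=0.99356
k=9 terminal: V=max(K-S,0) → 112.9012 98.2685 79.0558 53.8293 20.7069 0.0000 0.0000 0.0000 0.0000 0.0000
k=8: j=0 S=53.5678 intr=106.0822 cont=105.0544 V=106.0822[EX]; j=1 S=70.3349 intr=89.3151 cont=88.2874 V=89.3151[EX]; j=2 S=92.3501 intr=67.2999 cont=66.2722 V=67.2999[EX]; j=3 S=121.2562 intr=38.3938 cont=37.3661 V=38.3938[EX]; j=4 S=159.2100 intr=0.4400 cont=10.4980 V=10.4980[hold]; j=5 S=209.0436 intr=0.0000 cont=0.0000 V=0.0000[hold]; j=6 S=274.4754 intr=0.0000 cont=0.0000 V=0.0000[hold]; j=7 S=360.3877 intr=0.0000 cont=0.0000 V=0.0000[hold]; j=8 S=473.1910 intr=0.0000 cont=0.0000 V=0.0000[hold]  S*(8)=121.2562
k=7: j=0 S=61.3815 intr=98.2685 cont=97.2408 V=98.2685[EX]; j=1 S=80.5942 intr=79.0558 cont=78.0280 V=79.0558[EX]; j=2 S=105.8207 intr=53.8293 cont=52.8016 V=53.8293[EX]; j=3 S=138.9431 intr=20.7069 cont=24.5732 V=24.5732[hold]; j=4 S=182.4331 intr=0.0000 cont=5.3223 V=5.3223[hold]; j=5 S=239.5356 intr=0.0000 cont=0.0000 V=0.0000[hold]; j=6 S=314.5116 intr=0.0000 cont=0.0000 V=0.0000[hold]; j=7 S=412.9555 intr=0.0000 cont=0.0000 V=0.0000[hold]  S*(7)=105.8207
k=6: j=0 S=70.3349 intr=89.3151 cont=88.2874 V=89.3151[EX]; j=1 S=92.3501 intr=67.2999 cont=66.2722 V=67.2999[EX]; j=2 S=121.2562 intr=38.3938 cont=39.2473 V=39.2473[hold]; j=3 S=159.2100 intr=0.4400 cont=15.0479 V=15.0479[hold]; j=4 S=209.0436 intr=0.0000 cont=2.6983 V=2.6983[hold]; j=5 S=274.4754 intr=0.0000 cont=0.0000 V=0.0000[hold]; j=6 S=360.3877 intr=0.0000 cont=0.0000 V=0.0000[hold]  S*(6)=92.3501
k=5: j=0 S=80.5942 intr=79.0558 cont=78.0280 V=79.0558[EX]; j=1 S=105.8207 intr=53.8293 cont=53.2169 V=53.8293[EX]; j=2 S=138.9431 intr=20.7069 cont=27.2197 V=27.2197[hold]; j=3 S=182.4331 intr=0.0000 cont=8.9420 V=8.9420[hold]; j=4 S=239.5356 intr=0.0000 cont=1.3680 V=1.3680[hold]; j=5 S=314.5116 intr=0.0000 cont=0.0000 V=0.0000[hold]  S*(5)=105.8207
k=4: j=0 S=92.3501 intr=67.2999 cont=66.2722 V=67.2999[EX]; j=1 S=121.2562 intr=38.3938 cont=40.5351 V=40.5351[hold]; j=2 S=159.2100 intr=0.4400 cont=18.1509 V=18.1509[hold]; j=3 S=209.0436 intr=0.0000 cont=5.1991 V=5.1991[hold]; j=4 S=274.4754 intr=0.0000 cont=0.6936 V=0.6936[hold]  S*(4)=92.3501
k=3: j=0 S=105.8207 intr=53.8293 cont=53.8435 V=53.8435[hold]; j=1 S=138.9431 intr=20.7069 cont=29.3825 V=29.3825[hold]; j=2 S=182.4331 intr=0.0000 cont=11.7320 V=11.7320[hold]; j=3 S=239.5356 intr=0.0000 cont=2.9733 V=2.9733[hold]  S*(3)=-
k=2: j=0 S=121.2562 intr=38.3938 cont=41.5946 V=41.5946[hold]; j=1 S=159.2100 intr=0.4400 cont=20.6050 V=20.6050[hold]; j=2 S=209.0436 intr=0.0000 cont=7.3947 V=7.3947[hold]  S*(2)=-
k=1: j=0 S=138.9431 intr=20.7069 cont=31.1137 V=31.1137[hold]; j=1 S=182.4331 intr=0.0000 cont=14.0445 V=14.0445[hold]  S*(1)=-
k=0: j=0 S=159.2100 intr=0.4400 cont=22.6079 V=22.6079[hold]  S*(0)=-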